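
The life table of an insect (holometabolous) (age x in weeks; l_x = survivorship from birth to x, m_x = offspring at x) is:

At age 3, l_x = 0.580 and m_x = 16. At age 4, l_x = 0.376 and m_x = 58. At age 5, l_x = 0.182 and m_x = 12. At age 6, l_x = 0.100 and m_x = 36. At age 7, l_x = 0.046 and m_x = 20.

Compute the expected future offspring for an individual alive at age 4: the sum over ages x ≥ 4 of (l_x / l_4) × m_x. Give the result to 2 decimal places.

l_4 = 0.376. Conditional survival from age 4 to x is l_x / l_4.
  x=4: (0.376/0.376) × 58 = 58.0000
  x=5: (0.182/0.376) × 12 = 5.8085
  x=6: (0.100/0.376) × 36 = 9.5745
  x=7: (0.046/0.376) × 20 = 2.4468
Sum = 58.0000 + 5.8085 + 9.5745 + 2.4468 = 75.8298

75.83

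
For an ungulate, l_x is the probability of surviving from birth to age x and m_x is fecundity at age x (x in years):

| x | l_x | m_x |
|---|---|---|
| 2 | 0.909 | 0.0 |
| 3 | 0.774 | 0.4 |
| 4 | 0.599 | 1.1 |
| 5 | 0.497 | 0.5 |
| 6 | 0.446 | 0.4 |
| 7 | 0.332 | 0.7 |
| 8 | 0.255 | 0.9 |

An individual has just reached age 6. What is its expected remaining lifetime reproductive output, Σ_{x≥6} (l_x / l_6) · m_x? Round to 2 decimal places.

l_6 = 0.446. Conditional survival from age 6 to x is l_x / l_6.
  x=6: (0.446/0.446) × 0.4 = 0.4000
  x=7: (0.332/0.446) × 0.7 = 0.5211
  x=8: (0.255/0.446) × 0.9 = 0.5146
Sum = 0.4000 + 0.5211 + 0.5146 = 1.4357

1.44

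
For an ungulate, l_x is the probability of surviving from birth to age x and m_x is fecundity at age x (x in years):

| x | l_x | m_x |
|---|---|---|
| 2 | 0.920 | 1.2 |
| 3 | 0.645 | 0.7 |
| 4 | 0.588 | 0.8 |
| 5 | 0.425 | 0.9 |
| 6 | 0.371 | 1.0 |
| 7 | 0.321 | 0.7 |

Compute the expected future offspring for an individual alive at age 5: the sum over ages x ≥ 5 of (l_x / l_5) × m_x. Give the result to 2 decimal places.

2.30

l_5 = 0.425. Conditional survival from age 5 to x is l_x / l_5.
  x=5: (0.425/0.425) × 0.9 = 0.9000
  x=6: (0.371/0.425) × 1.0 = 0.8729
  x=7: (0.321/0.425) × 0.7 = 0.5287
Sum = 0.9000 + 0.8729 + 0.5287 = 2.3016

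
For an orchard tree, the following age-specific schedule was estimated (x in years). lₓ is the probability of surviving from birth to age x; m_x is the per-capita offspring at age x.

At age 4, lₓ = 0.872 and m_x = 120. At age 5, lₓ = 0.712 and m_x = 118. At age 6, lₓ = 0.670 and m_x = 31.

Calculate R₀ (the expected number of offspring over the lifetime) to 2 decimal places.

R₀ = Σ lₓ m_x:
  age 4: 0.872 × 120 = 104.6400
  age 5: 0.712 × 118 = 84.0160
  age 6: 0.670 × 31 = 20.7700
R₀ = 104.6400 + 84.0160 + 20.7700 = 209.4260

209.43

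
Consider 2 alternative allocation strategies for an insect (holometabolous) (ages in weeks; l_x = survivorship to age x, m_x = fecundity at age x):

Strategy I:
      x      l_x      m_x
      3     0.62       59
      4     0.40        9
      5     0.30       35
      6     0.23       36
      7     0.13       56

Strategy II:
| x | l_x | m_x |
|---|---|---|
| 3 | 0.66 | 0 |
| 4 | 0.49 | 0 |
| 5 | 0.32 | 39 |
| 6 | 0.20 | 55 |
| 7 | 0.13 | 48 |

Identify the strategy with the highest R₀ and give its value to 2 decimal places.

66.24

Strategy I: R₀ = 0.62×59 + 0.40×9 + 0.30×35 + 0.23×36 + 0.13×56 = 66.2400
Strategy II: R₀ = 0.66×0 + 0.49×0 + 0.32×39 + 0.20×55 + 0.13×48 = 29.7200
Highest R₀: strategy I with 66.2400.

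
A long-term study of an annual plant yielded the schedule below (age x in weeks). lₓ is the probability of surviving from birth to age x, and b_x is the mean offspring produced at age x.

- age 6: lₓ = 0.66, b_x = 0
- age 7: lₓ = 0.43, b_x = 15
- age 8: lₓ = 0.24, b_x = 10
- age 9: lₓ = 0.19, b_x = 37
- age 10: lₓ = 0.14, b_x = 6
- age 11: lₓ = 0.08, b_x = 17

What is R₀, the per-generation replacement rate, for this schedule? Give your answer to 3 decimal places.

18.080

R₀ = Σ lₓ b_x:
  age 6: 0.66 × 0 = 0.0000
  age 7: 0.43 × 15 = 6.4500
  age 8: 0.24 × 10 = 2.4000
  age 9: 0.19 × 37 = 7.0300
  age 10: 0.14 × 6 = 0.8400
  age 11: 0.08 × 17 = 1.3600
R₀ = 0.0000 + 6.4500 + 2.4000 + 7.0300 + 0.8400 + 1.3600 = 18.0800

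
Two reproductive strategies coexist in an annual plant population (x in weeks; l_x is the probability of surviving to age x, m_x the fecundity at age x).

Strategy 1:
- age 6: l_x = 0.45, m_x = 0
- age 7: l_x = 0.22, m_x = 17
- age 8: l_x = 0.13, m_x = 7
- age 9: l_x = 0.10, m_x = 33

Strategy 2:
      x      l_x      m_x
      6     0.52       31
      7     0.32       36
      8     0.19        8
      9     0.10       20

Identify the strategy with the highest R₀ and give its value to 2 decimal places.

31.16

Strategy 1: R₀ = 0.45×0 + 0.22×17 + 0.13×7 + 0.10×33 = 7.9500
Strategy 2: R₀ = 0.52×31 + 0.32×36 + 0.19×8 + 0.10×20 = 31.1600
Highest R₀: strategy 2 with 31.1600.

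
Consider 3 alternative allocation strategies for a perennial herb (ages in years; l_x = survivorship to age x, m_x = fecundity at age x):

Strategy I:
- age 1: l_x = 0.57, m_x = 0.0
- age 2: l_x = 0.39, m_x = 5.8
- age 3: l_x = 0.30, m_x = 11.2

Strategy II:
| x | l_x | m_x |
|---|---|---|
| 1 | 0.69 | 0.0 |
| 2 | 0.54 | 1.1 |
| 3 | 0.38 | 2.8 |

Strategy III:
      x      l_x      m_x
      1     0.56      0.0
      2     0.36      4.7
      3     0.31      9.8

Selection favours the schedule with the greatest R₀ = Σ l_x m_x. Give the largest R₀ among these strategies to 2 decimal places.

5.62

Strategy I: R₀ = 0.57×0.0 + 0.39×5.8 + 0.30×11.2 = 5.6220
Strategy II: R₀ = 0.69×0.0 + 0.54×1.1 + 0.38×2.8 = 1.6580
Strategy III: R₀ = 0.56×0.0 + 0.36×4.7 + 0.31×9.8 = 4.7300
Highest R₀: strategy I with 5.6220.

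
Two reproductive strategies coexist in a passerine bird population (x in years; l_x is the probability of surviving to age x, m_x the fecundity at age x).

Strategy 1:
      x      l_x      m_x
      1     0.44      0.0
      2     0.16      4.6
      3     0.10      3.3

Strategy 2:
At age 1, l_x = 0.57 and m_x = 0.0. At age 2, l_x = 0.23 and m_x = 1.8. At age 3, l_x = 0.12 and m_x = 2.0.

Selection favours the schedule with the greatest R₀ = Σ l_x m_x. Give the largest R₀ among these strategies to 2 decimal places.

Strategy 1: R₀ = 0.44×0.0 + 0.16×4.6 + 0.10×3.3 = 1.0660
Strategy 2: R₀ = 0.57×0.0 + 0.23×1.8 + 0.12×2.0 = 0.6540
Highest R₀: strategy 1 with 1.0660.

1.07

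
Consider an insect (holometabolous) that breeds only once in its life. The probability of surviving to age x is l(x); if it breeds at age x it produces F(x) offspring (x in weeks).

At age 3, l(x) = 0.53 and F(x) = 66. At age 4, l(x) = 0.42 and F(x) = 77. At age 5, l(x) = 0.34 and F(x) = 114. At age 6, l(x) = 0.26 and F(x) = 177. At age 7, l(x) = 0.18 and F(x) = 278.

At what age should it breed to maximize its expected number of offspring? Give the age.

Expected offspring if breeding at age x = l(x) × F(x):
  age 3: 0.53 × 66 = 34.980
  age 4: 0.42 × 77 = 32.340
  age 5: 0.34 × 114 = 38.760
  age 6: 0.26 × 177 = 46.020
  age 7: 0.18 × 278 = 50.040
Maximum at age 7 (50.040).

7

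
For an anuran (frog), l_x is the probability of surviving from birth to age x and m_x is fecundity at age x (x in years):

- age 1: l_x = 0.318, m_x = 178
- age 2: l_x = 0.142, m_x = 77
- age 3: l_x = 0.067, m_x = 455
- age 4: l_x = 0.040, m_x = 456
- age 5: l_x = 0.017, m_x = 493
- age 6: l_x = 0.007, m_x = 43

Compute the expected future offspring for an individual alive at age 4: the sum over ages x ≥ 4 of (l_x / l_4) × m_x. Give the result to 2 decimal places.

673.05

l_4 = 0.040. Conditional survival from age 4 to x is l_x / l_4.
  x=4: (0.040/0.040) × 456 = 456.0000
  x=5: (0.017/0.040) × 493 = 209.5250
  x=6: (0.007/0.040) × 43 = 7.5250
Sum = 456.0000 + 209.5250 + 7.5250 = 673.0500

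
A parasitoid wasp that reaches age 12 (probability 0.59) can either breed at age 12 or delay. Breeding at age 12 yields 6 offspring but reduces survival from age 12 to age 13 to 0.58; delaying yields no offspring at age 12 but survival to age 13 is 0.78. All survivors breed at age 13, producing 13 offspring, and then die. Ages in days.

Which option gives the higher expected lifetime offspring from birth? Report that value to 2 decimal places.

7.99

breed at age 12: R₀ = 0.59 × (6 + 0.58 × 13) = 0.59 × 13.5400 = 7.9886
delay to age 13: R₀ = 0.59 × (0.78 × 13) = 0.59 × 10.1400 = 5.9826
Higher: breed at age 12 (7.9886).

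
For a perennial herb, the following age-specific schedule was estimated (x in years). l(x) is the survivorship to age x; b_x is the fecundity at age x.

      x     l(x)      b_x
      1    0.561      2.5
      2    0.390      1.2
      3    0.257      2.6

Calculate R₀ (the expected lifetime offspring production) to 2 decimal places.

R₀ = Σ l(x) b_x:
  age 1: 0.561 × 2.5 = 1.4025
  age 2: 0.390 × 1.2 = 0.4680
  age 3: 0.257 × 2.6 = 0.6682
R₀ = 1.4025 + 0.4680 + 0.6682 = 2.5387

2.54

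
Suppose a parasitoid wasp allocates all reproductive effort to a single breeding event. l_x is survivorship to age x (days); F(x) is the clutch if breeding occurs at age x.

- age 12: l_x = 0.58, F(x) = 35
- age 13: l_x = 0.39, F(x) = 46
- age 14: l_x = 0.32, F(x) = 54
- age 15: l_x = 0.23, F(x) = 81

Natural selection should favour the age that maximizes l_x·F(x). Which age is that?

12

Expected offspring if breeding at age x = l_x × F(x):
  age 12: 0.58 × 35 = 20.300
  age 13: 0.39 × 46 = 17.940
  age 14: 0.32 × 54 = 17.280
  age 15: 0.23 × 81 = 18.630
Maximum at age 12 (20.300).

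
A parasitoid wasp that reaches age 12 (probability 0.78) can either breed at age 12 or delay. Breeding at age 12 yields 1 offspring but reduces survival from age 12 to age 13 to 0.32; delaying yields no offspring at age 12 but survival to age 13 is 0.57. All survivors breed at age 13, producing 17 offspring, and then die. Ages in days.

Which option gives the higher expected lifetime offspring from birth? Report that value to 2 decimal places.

7.56

breed at age 12: R₀ = 0.78 × (1 + 0.32 × 17) = 0.78 × 6.4400 = 5.0232
delay to age 13: R₀ = 0.78 × (0.57 × 17) = 0.78 × 9.6900 = 7.5582
Higher: delay to age 13 (7.5582).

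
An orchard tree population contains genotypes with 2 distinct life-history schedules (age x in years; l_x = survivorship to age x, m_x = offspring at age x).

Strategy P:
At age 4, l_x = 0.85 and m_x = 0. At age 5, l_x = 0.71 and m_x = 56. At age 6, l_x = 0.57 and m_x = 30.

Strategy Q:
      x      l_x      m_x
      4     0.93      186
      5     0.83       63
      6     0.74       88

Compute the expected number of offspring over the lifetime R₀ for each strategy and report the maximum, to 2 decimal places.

Strategy P: R₀ = 0.85×0 + 0.71×56 + 0.57×30 = 56.8600
Strategy Q: R₀ = 0.93×186 + 0.83×63 + 0.74×88 = 290.3900
Highest R₀: strategy Q with 290.3900.

290.39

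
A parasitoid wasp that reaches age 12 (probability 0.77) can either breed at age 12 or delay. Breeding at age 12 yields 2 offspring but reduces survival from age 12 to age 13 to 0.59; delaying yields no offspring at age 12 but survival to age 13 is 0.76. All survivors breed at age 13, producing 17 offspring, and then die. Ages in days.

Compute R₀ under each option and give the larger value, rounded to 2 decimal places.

breed at age 12: R₀ = 0.77 × (2 + 0.59 × 17) = 0.77 × 12.0300 = 9.2631
delay to age 13: R₀ = 0.77 × (0.76 × 17) = 0.77 × 12.9200 = 9.9484
Higher: delay to age 13 (9.9484).

9.95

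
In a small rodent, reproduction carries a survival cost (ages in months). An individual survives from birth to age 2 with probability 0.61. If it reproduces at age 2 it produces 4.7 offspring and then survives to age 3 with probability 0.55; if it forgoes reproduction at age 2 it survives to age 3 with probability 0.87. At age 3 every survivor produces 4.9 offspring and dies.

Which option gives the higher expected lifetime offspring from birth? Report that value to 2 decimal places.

4.51

breed at age 2: R₀ = 0.61 × (4.7 + 0.55 × 4.9) = 0.61 × 7.3950 = 4.5110
delay to age 3: R₀ = 0.61 × (0.87 × 4.9) = 0.61 × 4.2630 = 2.6004
Higher: breed at age 2 (4.5110).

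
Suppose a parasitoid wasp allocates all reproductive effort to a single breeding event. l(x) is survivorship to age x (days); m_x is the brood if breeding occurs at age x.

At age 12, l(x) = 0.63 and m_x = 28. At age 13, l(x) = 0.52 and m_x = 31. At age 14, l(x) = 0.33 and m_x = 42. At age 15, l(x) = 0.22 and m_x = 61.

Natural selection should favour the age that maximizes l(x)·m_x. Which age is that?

12

Expected offspring if breeding at age x = l(x) × m_x:
  age 12: 0.63 × 28 = 17.640
  age 13: 0.52 × 31 = 16.120
  age 14: 0.33 × 42 = 13.860
  age 15: 0.22 × 61 = 13.420
Maximum at age 12 (17.640).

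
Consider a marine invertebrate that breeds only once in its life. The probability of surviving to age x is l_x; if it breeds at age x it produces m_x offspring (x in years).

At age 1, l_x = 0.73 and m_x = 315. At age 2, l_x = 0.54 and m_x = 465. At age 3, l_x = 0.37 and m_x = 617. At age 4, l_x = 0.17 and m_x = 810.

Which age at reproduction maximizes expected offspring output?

2

Expected offspring if breeding at age x = l_x × m_x:
  age 1: 0.73 × 315 = 229.950
  age 2: 0.54 × 465 = 251.100
  age 3: 0.37 × 617 = 228.290
  age 4: 0.17 × 810 = 137.700
Maximum at age 2 (251.100).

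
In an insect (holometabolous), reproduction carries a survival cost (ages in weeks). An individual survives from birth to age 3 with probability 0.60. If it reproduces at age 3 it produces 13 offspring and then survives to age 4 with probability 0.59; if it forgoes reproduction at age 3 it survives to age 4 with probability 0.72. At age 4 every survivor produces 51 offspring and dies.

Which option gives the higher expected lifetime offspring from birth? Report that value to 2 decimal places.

breed at age 3: R₀ = 0.60 × (13 + 0.59 × 51) = 0.60 × 43.0900 = 25.8540
delay to age 4: R₀ = 0.60 × (0.72 × 51) = 0.60 × 36.7200 = 22.0320
Higher: breed at age 3 (25.8540).

25.85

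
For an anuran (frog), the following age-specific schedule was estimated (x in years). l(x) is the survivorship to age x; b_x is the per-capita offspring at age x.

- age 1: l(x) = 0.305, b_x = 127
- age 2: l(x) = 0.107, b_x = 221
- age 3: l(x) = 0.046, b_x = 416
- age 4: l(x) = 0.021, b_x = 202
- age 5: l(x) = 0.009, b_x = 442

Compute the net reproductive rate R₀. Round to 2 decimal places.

R₀ = Σ l(x) b_x:
  age 1: 0.305 × 127 = 38.7350
  age 2: 0.107 × 221 = 23.6470
  age 3: 0.046 × 416 = 19.1360
  age 4: 0.021 × 202 = 4.2420
  age 5: 0.009 × 442 = 3.9780
R₀ = 38.7350 + 23.6470 + 19.1360 + 4.2420 + 3.9780 = 89.7380

89.74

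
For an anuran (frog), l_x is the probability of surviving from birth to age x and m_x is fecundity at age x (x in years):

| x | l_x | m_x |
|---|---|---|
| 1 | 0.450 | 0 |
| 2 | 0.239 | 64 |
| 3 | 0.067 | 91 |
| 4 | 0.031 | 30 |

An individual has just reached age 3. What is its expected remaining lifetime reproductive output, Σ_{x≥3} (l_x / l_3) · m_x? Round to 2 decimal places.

104.88

l_3 = 0.067. Conditional survival from age 3 to x is l_x / l_3.
  x=3: (0.067/0.067) × 91 = 91.0000
  x=4: (0.031/0.067) × 30 = 13.8806
Sum = 91.0000 + 13.8806 = 104.8806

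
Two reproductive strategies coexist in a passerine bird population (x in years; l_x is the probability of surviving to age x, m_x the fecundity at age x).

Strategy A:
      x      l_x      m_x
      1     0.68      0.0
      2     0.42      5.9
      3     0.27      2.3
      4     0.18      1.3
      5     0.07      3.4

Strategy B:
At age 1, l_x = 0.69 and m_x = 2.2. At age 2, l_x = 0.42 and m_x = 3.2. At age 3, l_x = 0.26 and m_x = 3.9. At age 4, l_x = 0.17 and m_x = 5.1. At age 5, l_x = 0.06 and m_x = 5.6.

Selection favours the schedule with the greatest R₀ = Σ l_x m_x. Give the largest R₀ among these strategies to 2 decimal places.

5.08

Strategy A: R₀ = 0.68×0.0 + 0.42×5.9 + 0.27×2.3 + 0.18×1.3 + 0.07×3.4 = 3.5710
Strategy B: R₀ = 0.69×2.2 + 0.42×3.2 + 0.26×3.9 + 0.17×5.1 + 0.06×5.6 = 5.0790
Highest R₀: strategy B with 5.0790.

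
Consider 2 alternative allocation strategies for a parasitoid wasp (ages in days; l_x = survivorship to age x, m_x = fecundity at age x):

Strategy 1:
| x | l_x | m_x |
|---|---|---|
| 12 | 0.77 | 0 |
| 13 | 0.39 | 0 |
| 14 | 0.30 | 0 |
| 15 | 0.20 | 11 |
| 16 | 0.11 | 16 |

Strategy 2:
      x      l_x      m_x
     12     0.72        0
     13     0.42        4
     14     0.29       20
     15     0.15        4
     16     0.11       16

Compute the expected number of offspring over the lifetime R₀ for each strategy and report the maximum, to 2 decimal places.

Strategy 1: R₀ = 0.77×0 + 0.39×0 + 0.30×0 + 0.20×11 + 0.11×16 = 3.9600
Strategy 2: R₀ = 0.72×0 + 0.42×4 + 0.29×20 + 0.15×4 + 0.11×16 = 9.8400
Highest R₀: strategy 2 with 9.8400.

9.84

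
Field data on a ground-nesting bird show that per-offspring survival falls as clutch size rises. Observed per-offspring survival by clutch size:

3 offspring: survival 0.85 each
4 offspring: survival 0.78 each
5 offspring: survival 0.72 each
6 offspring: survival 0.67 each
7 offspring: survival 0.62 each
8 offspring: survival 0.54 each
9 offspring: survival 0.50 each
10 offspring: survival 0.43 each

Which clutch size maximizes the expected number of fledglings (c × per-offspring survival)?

9

Expected fledglings = c × s(c):
  c=3: 3 × 0.85 = 2.550
  c=4: 4 × 0.78 = 3.120
  c=5: 5 × 0.72 = 3.600
  c=6: 6 × 0.67 = 4.020
  c=7: 7 × 0.62 = 4.340
  c=8: 8 × 0.54 = 4.320
  c=9: 9 × 0.50 = 4.500
  c=10: 10 × 0.43 = 4.300
Maximum at c = 9 (4.500 fledglings).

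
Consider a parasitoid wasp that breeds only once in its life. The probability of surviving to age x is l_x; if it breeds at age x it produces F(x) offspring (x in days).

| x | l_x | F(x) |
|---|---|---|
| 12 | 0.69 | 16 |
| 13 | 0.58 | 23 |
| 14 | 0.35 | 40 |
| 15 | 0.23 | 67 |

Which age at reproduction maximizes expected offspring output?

15

Expected offspring if breeding at age x = l_x × F(x):
  age 12: 0.69 × 16 = 11.040
  age 13: 0.58 × 23 = 13.340
  age 14: 0.35 × 40 = 14.000
  age 15: 0.23 × 67 = 15.410
Maximum at age 15 (15.410).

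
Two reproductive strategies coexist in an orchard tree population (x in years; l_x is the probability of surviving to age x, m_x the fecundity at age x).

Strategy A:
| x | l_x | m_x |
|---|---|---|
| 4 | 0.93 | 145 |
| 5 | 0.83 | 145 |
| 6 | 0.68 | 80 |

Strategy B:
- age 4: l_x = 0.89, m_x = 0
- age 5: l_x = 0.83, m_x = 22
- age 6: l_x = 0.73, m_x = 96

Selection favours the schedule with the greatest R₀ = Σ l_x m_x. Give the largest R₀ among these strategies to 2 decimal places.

309.60

Strategy A: R₀ = 0.93×145 + 0.83×145 + 0.68×80 = 309.6000
Strategy B: R₀ = 0.89×0 + 0.83×22 + 0.73×96 = 88.3400
Highest R₀: strategy A with 309.6000.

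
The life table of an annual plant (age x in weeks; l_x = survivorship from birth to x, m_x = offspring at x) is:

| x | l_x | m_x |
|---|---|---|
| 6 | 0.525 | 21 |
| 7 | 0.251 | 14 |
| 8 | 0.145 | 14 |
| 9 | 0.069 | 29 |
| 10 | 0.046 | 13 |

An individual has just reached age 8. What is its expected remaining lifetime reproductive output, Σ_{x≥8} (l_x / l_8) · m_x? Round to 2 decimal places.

l_8 = 0.145. Conditional survival from age 8 to x is l_x / l_8.
  x=8: (0.145/0.145) × 14 = 14.0000
  x=9: (0.069/0.145) × 29 = 13.8000
  x=10: (0.046/0.145) × 13 = 4.1241
Sum = 14.0000 + 13.8000 + 4.1241 = 31.9241

31.92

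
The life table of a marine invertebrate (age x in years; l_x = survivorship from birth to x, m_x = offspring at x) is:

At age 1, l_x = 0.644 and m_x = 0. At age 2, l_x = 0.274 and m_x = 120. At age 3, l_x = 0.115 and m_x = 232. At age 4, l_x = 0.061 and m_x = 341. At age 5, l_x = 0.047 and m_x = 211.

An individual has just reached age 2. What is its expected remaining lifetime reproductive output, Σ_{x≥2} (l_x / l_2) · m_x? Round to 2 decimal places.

l_2 = 0.274. Conditional survival from age 2 to x is l_x / l_2.
  x=2: (0.274/0.274) × 120 = 120.0000
  x=3: (0.115/0.274) × 232 = 97.3723
  x=4: (0.061/0.274) × 341 = 75.9161
  x=5: (0.047/0.274) × 211 = 36.1934
Sum = 120.0000 + 97.3723 + 75.9161 + 36.1934 = 329.4818

329.48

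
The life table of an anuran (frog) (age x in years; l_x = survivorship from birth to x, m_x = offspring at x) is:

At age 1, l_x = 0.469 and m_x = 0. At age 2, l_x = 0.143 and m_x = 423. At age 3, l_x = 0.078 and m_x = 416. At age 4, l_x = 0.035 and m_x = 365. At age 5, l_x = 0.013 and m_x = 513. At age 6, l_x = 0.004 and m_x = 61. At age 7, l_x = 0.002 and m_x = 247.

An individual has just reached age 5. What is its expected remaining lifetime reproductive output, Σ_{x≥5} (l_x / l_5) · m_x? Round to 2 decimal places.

l_5 = 0.013. Conditional survival from age 5 to x is l_x / l_5.
  x=5: (0.013/0.013) × 513 = 513.0000
  x=6: (0.004/0.013) × 61 = 18.7692
  x=7: (0.002/0.013) × 247 = 38.0000
Sum = 513.0000 + 18.7692 + 38.0000 = 569.7692

569.77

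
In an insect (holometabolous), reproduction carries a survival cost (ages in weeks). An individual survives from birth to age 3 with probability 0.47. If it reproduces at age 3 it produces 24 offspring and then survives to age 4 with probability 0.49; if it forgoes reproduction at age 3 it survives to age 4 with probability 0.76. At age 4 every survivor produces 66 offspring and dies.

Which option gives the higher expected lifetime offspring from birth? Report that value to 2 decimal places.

26.48

breed at age 3: R₀ = 0.47 × (24 + 0.49 × 66) = 0.47 × 56.3400 = 26.4798
delay to age 4: R₀ = 0.47 × (0.76 × 66) = 0.47 × 50.1600 = 23.5752
Higher: breed at age 3 (26.4798).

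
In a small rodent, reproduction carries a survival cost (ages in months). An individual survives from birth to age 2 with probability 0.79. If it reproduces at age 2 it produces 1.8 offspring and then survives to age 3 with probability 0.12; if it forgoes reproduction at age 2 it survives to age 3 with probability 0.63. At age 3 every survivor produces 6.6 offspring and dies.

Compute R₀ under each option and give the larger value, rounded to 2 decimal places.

breed at age 2: R₀ = 0.79 × (1.8 + 0.12 × 6.6) = 0.79 × 2.5920 = 2.0477
delay to age 3: R₀ = 0.79 × (0.63 × 6.6) = 0.79 × 4.1580 = 3.2848
Higher: delay to age 3 (3.2848).

3.28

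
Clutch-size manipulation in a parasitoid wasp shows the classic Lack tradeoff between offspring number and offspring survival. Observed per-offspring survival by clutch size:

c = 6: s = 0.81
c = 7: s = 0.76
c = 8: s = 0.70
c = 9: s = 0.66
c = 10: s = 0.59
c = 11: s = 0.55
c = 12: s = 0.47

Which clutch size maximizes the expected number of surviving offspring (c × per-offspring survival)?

Expected surviving offspring = c × s(c):
  c=6: 6 × 0.81 = 4.860
  c=7: 7 × 0.76 = 5.320
  c=8: 8 × 0.70 = 5.600
  c=9: 9 × 0.66 = 5.940
  c=10: 10 × 0.59 = 5.900
  c=11: 11 × 0.55 = 6.050
  c=12: 12 × 0.47 = 5.640
Maximum at c = 11 (6.050 surviving offspring).

11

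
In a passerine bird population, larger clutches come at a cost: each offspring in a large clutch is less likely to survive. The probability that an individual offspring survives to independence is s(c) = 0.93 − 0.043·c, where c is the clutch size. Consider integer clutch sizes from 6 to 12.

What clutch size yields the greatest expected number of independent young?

11

Expected independent young = c × s(c):
  c=6: 6 × 0.672 = 4.032
  c=7: 7 × 0.629 = 4.403
  c=8: 8 × 0.586 = 4.688
  c=9: 9 × 0.543 = 4.887
  c=10: 10 × 0.500 = 5.000
  c=11: 11 × 0.457 = 5.027
  c=12: 12 × 0.414 = 4.968
Maximum at c = 11 (5.027 independent young).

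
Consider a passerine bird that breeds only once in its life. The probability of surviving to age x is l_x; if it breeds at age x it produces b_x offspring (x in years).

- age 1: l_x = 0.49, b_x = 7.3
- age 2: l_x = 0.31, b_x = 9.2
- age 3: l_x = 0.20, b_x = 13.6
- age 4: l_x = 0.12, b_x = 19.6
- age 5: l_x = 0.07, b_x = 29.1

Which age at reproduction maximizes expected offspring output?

1

Expected offspring if breeding at age x = l_x × b_x:
  age 1: 0.49 × 7.3 = 3.577
  age 2: 0.31 × 9.2 = 2.852
  age 3: 0.20 × 13.6 = 2.720
  age 4: 0.12 × 19.6 = 2.352
  age 5: 0.07 × 29.1 = 2.037
Maximum at age 1 (3.577).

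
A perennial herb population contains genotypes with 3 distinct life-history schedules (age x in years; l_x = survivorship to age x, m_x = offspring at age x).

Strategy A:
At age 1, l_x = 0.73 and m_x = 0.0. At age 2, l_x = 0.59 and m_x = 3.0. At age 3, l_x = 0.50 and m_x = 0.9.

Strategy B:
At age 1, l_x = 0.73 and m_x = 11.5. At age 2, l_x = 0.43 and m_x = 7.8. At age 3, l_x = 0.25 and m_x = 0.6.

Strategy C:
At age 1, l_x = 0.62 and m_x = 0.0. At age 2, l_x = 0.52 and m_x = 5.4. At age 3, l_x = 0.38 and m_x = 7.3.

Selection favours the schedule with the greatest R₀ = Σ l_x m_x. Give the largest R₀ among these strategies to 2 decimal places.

11.90

Strategy A: R₀ = 0.73×0.0 + 0.59×3.0 + 0.50×0.9 = 2.2200
Strategy B: R₀ = 0.73×11.5 + 0.43×7.8 + 0.25×0.6 = 11.8990
Strategy C: R₀ = 0.62×0.0 + 0.52×5.4 + 0.38×7.3 = 5.5820
Highest R₀: strategy B with 11.8990.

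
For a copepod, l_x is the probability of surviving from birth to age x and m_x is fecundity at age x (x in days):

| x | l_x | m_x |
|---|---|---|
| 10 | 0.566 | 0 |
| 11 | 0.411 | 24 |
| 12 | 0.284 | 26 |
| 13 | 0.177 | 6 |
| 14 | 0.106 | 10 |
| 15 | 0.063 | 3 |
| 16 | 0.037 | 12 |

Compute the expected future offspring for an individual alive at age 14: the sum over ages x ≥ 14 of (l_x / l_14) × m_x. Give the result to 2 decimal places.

15.97

l_14 = 0.106. Conditional survival from age 14 to x is l_x / l_14.
  x=14: (0.106/0.106) × 10 = 10.0000
  x=15: (0.063/0.106) × 3 = 1.7830
  x=16: (0.037/0.106) × 12 = 4.1887
Sum = 10.0000 + 1.7830 + 4.1887 = 15.9717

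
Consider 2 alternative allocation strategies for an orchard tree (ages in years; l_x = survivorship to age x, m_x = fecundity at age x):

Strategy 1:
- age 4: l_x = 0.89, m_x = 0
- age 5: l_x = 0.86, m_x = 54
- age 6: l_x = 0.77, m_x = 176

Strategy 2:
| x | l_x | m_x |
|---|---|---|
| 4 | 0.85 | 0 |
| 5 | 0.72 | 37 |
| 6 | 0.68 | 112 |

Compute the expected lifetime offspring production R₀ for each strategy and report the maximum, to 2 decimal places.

181.96

Strategy 1: R₀ = 0.89×0 + 0.86×54 + 0.77×176 = 181.9600
Strategy 2: R₀ = 0.85×0 + 0.72×37 + 0.68×112 = 102.8000
Highest R₀: strategy 1 with 181.9600.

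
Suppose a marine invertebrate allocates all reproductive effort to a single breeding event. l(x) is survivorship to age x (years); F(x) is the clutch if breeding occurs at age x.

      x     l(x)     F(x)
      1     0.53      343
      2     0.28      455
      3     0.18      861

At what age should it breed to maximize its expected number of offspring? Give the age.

1

Expected offspring if breeding at age x = l(x) × F(x):
  age 1: 0.53 × 343 = 181.790
  age 2: 0.28 × 455 = 127.400
  age 3: 0.18 × 861 = 154.980
Maximum at age 1 (181.790).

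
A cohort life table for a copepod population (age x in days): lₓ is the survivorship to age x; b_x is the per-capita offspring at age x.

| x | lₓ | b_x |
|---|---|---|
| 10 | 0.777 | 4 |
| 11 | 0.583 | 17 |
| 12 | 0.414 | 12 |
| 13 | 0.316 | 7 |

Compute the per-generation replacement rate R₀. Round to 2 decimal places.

R₀ = Σ lₓ b_x:
  age 10: 0.777 × 4 = 3.1080
  age 11: 0.583 × 17 = 9.9110
  age 12: 0.414 × 12 = 4.9680
  age 13: 0.316 × 7 = 2.2120
R₀ = 3.1080 + 9.9110 + 4.9680 + 2.2120 = 20.1990

20.20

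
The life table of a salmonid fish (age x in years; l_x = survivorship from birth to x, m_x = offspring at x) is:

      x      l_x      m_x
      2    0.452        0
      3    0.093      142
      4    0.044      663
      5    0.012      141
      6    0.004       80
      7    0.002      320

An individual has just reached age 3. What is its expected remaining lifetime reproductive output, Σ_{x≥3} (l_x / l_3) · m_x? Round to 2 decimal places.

484.19

l_3 = 0.093. Conditional survival from age 3 to x is l_x / l_3.
  x=3: (0.093/0.093) × 142 = 142.0000
  x=4: (0.044/0.093) × 663 = 313.6774
  x=5: (0.012/0.093) × 141 = 18.1935
  x=6: (0.004/0.093) × 80 = 3.4409
  x=7: (0.002/0.093) × 320 = 6.8817
Sum = 142.0000 + 313.6774 + 18.1935 + 3.4409 + 6.8817 = 484.1935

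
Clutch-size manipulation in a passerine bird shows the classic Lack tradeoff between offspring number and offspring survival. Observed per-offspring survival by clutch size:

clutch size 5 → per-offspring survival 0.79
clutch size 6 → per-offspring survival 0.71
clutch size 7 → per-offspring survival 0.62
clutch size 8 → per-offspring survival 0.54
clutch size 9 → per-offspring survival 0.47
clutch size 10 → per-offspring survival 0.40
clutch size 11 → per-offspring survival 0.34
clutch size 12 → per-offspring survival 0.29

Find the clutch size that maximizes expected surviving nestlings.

7

Expected surviving nestlings = c × s(c):
  c=5: 5 × 0.79 = 3.950
  c=6: 6 × 0.71 = 4.260
  c=7: 7 × 0.62 = 4.340
  c=8: 8 × 0.54 = 4.320
  c=9: 9 × 0.47 = 4.230
  c=10: 10 × 0.40 = 4.000
  c=11: 11 × 0.34 = 3.740
  c=12: 12 × 0.29 = 3.480
Maximum at c = 7 (4.340 surviving nestlings).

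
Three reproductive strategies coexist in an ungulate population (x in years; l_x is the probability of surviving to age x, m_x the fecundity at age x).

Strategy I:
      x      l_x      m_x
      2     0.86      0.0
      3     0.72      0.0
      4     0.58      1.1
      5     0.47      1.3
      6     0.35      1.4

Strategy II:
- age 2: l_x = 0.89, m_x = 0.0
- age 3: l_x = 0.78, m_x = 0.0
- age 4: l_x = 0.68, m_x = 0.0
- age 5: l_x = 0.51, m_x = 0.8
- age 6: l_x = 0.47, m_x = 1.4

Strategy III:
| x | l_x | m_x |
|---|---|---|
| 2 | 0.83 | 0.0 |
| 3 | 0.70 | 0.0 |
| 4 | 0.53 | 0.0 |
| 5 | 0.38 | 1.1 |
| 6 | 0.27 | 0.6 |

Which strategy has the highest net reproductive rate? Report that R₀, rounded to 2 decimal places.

1.74

Strategy I: R₀ = 0.86×0.0 + 0.72×0.0 + 0.58×1.1 + 0.47×1.3 + 0.35×1.4 = 1.7390
Strategy II: R₀ = 0.89×0.0 + 0.78×0.0 + 0.68×0.0 + 0.51×0.8 + 0.47×1.4 = 1.0660
Strategy III: R₀ = 0.83×0.0 + 0.70×0.0 + 0.53×0.0 + 0.38×1.1 + 0.27×0.6 = 0.5800
Highest R₀: strategy I with 1.7390.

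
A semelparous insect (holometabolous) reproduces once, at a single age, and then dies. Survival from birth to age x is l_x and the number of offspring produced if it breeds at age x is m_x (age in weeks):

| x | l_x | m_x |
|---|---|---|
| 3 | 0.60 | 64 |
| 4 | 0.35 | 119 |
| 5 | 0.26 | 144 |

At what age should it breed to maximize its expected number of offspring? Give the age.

4

Expected offspring if breeding at age x = l_x × m_x:
  age 3: 0.60 × 64 = 38.400
  age 4: 0.35 × 119 = 41.650
  age 5: 0.26 × 144 = 37.440
Maximum at age 4 (41.650).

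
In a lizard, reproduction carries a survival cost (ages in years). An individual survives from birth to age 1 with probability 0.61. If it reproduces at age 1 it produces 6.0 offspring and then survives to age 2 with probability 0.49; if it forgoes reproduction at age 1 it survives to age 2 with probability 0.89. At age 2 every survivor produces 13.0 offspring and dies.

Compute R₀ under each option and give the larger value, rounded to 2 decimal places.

7.55

breed at age 1: R₀ = 0.61 × (6.0 + 0.49 × 13.0) = 0.61 × 12.3700 = 7.5457
delay to age 2: R₀ = 0.61 × (0.89 × 13.0) = 0.61 × 11.5700 = 7.0577
Higher: breed at age 1 (7.5457).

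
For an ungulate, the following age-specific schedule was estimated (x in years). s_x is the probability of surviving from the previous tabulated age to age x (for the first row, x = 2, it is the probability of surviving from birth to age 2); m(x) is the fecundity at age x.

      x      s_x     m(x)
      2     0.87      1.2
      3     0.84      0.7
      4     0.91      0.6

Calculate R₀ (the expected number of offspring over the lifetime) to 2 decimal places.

1.95

Survivorship from birth: l_x = s_2·s_3·…·s_x.
  l_2 = 0.87000
  l_3 = 0.73080
  l_4 = 0.66503
R₀ = Σ l_x m(x):
  age 2: 0.87000 × 1.2 = 1.0440
  age 3: 0.73080 × 0.7 = 0.5116
  age 4: 0.66503 × 0.6 = 0.3990
R₀ = 1.0440 + 0.5116 + 0.3990 = 1.9546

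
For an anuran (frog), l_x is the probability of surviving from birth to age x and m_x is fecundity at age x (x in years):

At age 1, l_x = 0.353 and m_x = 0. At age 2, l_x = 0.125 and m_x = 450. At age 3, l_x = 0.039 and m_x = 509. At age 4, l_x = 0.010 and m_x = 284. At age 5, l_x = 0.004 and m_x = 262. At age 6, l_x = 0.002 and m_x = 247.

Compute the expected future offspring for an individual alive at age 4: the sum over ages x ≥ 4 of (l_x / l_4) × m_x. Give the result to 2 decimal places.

438.20

l_4 = 0.010. Conditional survival from age 4 to x is l_x / l_4.
  x=4: (0.010/0.010) × 284 = 284.0000
  x=5: (0.004/0.010) × 262 = 104.8000
  x=6: (0.002/0.010) × 247 = 49.4000
Sum = 284.0000 + 104.8000 + 49.4000 = 438.2000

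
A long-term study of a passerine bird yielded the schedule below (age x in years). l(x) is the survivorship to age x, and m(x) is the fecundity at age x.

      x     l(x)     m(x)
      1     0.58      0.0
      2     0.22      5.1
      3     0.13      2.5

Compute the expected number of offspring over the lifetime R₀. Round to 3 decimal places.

R₀ = Σ l(x) m(x):
  age 1: 0.58 × 0.0 = 0.0000
  age 2: 0.22 × 5.1 = 1.1220
  age 3: 0.13 × 2.5 = 0.3250
R₀ = 0.0000 + 1.1220 + 0.3250 = 1.4470

1.447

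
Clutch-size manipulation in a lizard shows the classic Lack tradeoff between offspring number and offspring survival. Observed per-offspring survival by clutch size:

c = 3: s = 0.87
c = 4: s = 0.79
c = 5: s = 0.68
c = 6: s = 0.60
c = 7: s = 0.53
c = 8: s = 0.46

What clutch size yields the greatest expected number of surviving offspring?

Expected surviving offspring = c × s(c):
  c=3: 3 × 0.87 = 2.610
  c=4: 4 × 0.79 = 3.160
  c=5: 5 × 0.68 = 3.400
  c=6: 6 × 0.60 = 3.600
  c=7: 7 × 0.53 = 3.710
  c=8: 8 × 0.46 = 3.680
Maximum at c = 7 (3.710 surviving offspring).

7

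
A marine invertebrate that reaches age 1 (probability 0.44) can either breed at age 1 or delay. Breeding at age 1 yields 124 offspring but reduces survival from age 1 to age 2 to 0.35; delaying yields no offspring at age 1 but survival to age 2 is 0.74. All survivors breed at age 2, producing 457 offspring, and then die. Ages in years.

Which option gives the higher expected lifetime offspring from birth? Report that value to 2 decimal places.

148.80

breed at age 1: R₀ = 0.44 × (124 + 0.35 × 457) = 0.44 × 283.9500 = 124.9380
delay to age 2: R₀ = 0.44 × (0.74 × 457) = 0.44 × 338.1800 = 148.7992
Higher: delay to age 2 (148.7992).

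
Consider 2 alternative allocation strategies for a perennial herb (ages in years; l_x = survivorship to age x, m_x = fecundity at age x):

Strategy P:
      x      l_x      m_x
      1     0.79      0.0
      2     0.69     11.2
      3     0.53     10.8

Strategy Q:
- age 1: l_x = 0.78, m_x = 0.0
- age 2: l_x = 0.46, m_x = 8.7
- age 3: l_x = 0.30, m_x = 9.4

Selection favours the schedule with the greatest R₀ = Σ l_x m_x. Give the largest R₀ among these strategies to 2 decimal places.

Strategy P: R₀ = 0.79×0.0 + 0.69×11.2 + 0.53×10.8 = 13.4520
Strategy Q: R₀ = 0.78×0.0 + 0.46×8.7 + 0.30×9.4 = 6.8220
Highest R₀: strategy P with 13.4520.

13.45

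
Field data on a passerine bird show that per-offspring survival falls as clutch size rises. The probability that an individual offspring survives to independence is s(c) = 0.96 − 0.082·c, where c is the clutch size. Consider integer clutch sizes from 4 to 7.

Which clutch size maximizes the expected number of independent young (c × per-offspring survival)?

6

Expected independent young = c × s(c):
  c=4: 4 × 0.632 = 2.528
  c=5: 5 × 0.550 = 2.750
  c=6: 6 × 0.468 = 2.808
  c=7: 7 × 0.386 = 2.702
Maximum at c = 6 (2.808 independent young).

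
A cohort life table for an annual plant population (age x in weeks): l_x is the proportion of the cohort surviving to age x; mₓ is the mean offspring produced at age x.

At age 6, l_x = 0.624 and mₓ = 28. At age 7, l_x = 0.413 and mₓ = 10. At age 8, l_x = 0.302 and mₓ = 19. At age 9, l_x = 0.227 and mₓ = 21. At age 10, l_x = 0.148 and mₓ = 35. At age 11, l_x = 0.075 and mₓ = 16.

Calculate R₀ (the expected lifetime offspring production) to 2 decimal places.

R₀ = Σ l_x mₓ:
  age 6: 0.624 × 28 = 17.4720
  age 7: 0.413 × 10 = 4.1300
  age 8: 0.302 × 19 = 5.7380
  age 9: 0.227 × 21 = 4.7670
  age 10: 0.148 × 35 = 5.1800
  age 11: 0.075 × 16 = 1.2000
R₀ = 17.4720 + 4.1300 + 5.7380 + 4.7670 + 5.1800 + 1.2000 = 38.4870

38.49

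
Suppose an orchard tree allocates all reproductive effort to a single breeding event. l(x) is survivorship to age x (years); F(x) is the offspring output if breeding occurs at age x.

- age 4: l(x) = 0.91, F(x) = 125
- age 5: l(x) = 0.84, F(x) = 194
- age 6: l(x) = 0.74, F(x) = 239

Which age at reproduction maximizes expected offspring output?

Expected offspring if breeding at age x = l(x) × F(x):
  age 4: 0.91 × 125 = 113.750
  age 5: 0.84 × 194 = 162.960
  age 6: 0.74 × 239 = 176.860
Maximum at age 6 (176.860).

6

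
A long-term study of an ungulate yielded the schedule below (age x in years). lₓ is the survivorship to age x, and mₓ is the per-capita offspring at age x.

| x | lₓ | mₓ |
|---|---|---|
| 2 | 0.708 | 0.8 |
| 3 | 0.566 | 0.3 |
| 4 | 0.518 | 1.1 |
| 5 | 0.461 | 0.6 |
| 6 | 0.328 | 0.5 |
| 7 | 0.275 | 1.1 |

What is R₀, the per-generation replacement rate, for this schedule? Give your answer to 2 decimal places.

R₀ = Σ lₓ mₓ:
  age 2: 0.708 × 0.8 = 0.5664
  age 3: 0.566 × 0.3 = 0.1698
  age 4: 0.518 × 1.1 = 0.5698
  age 5: 0.461 × 0.6 = 0.2766
  age 6: 0.328 × 0.5 = 0.1640
  age 7: 0.275 × 1.1 = 0.3025
R₀ = 0.5664 + 0.1698 + 0.5698 + 0.2766 + 0.1640 + 0.3025 = 2.0491

2.05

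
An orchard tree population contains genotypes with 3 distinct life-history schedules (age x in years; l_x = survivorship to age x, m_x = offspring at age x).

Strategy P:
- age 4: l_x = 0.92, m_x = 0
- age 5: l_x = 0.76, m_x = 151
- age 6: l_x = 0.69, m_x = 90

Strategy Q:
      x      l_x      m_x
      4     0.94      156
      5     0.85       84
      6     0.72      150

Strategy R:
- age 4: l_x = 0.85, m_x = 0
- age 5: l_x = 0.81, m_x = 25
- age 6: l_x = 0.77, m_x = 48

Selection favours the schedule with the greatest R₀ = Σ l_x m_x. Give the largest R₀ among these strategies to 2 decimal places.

Strategy P: R₀ = 0.92×0 + 0.76×151 + 0.69×90 = 176.8600
Strategy Q: R₀ = 0.94×156 + 0.85×84 + 0.72×150 = 326.0400
Strategy R: R₀ = 0.85×0 + 0.81×25 + 0.77×48 = 57.2100
Highest R₀: strategy Q with 326.0400.

326.04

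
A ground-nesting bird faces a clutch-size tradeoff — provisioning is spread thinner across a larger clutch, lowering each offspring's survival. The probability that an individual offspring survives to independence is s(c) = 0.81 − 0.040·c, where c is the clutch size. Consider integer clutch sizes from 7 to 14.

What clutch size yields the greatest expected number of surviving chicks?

Expected surviving chicks = c × s(c):
  c=7: 7 × 0.530 = 3.710
  c=8: 8 × 0.490 = 3.920
  c=9: 9 × 0.450 = 4.050
  c=10: 10 × 0.410 = 4.100
  c=11: 11 × 0.370 = 4.070
  c=12: 12 × 0.330 = 3.960
  c=13: 13 × 0.290 = 3.770
  c=14: 14 × 0.250 = 3.500
Maximum at c = 10 (4.100 surviving chicks).

10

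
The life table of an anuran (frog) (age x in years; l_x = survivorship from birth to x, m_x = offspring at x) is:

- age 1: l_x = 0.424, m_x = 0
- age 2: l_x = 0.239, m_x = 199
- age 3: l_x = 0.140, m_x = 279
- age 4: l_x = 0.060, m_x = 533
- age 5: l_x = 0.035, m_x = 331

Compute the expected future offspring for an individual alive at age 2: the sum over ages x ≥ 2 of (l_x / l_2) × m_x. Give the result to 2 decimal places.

l_2 = 0.239. Conditional survival from age 2 to x is l_x / l_2.
  x=2: (0.239/0.239) × 199 = 199.0000
  x=3: (0.140/0.239) × 279 = 163.4310
  x=4: (0.060/0.239) × 533 = 133.8075
  x=5: (0.035/0.239) × 331 = 48.4728
Sum = 199.0000 + 163.4310 + 133.8075 + 48.4728 = 544.7113

544.71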